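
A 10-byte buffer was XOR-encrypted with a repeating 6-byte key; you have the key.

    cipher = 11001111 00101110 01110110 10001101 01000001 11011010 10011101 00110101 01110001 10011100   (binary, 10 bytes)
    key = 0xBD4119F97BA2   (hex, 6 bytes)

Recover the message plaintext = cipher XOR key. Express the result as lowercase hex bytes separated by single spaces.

72 6f 6f 74 3a 78 20 74 68 65

The 6-byte key repeats, so the effective keystream is bd 41 19 f9 7b a2 bd 41 19 f9.
byte 0: 11001111 ⊕ 10111101 = 01110010
byte 1: 00101110 ⊕ 01000001 = 01101111
byte 2: 01110110 ⊕ 00011001 = 01101111
byte 3: 10001101 ⊕ 11111001 = 01110100
byte 4: 01000001 ⊕ 01111011 = 00111010
byte 5: 11011010 ⊕ 10100010 = 01111000
byte 6: 10011101 ⊕ 10111101 = 00100000
byte 7: 00110101 ⊕ 01000001 = 01110100
byte 8: 01110001 ⊕ 00011001 = 01101000
byte 9: 10011100 ⊕ 11111001 = 01100101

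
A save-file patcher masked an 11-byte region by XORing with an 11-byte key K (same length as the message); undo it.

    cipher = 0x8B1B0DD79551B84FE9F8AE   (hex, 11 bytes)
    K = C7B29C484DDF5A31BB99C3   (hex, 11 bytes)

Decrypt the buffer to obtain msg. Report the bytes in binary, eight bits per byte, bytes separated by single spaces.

01001100 10101001 10010001 10011111 11011000 10001110 11100010 01111110 01010010 01100001 01101101

XOR is its own inverse, so applying the key byte-wise gives the result directly.
10001011 ^ 11000111 = 01001100
00011011 ^ 10110010 = 10101001
00001101 ^ 10011100 = 10010001
11010111 ^ 01001000 = 10011111
10010101 ^ 01001101 = 11011000
01010001 ^ 11011111 = 10001110
10111000 ^ 01011010 = 11100010
01001111 ^ 00110001 = 01111110
11101001 ^ 10111011 = 01010010
11111000 ^ 10011001 = 01100001
10101110 ^ 11000011 = 01101101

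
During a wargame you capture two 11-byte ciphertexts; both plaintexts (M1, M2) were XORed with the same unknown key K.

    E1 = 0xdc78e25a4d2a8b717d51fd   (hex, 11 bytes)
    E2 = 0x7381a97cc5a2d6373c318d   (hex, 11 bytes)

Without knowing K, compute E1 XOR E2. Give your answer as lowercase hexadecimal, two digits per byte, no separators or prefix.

aff94b2688885d46416070

E1 ⊕ E2 = (M1 ⊕ K) ⊕ (M2 ⊕ K) = M1 ⊕ M2 — the shared key cancels under XOR.
byte 0: dc ^ 73 = af
byte 1: 78 ^ 81 = f9
byte 2: e2 ^ a9 = 4b
byte 3: 5a ^ 7c = 26
byte 4: 4d ^ c5 = 88
byte 5: 2a ^ a2 = 88
byte 6: 8b ^ d6 = 5d
byte 7: 71 ^ 37 = 46
byte 8: 7d ^ 3c = 41
byte 9: 51 ^ 31 = 60
byte 10: fd ^ 8d = 70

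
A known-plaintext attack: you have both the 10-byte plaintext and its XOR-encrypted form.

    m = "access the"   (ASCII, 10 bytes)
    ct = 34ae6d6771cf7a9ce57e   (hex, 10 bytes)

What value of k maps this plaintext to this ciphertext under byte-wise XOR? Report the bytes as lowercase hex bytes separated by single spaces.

55 cd 0e 02 02 bc 5a e8 8d 1b

Since ct = m ⊕ k, XORing both sides with m gives k = m ⊕ ct.
61 ^ 34 = 55
63 ^ ae = cd
63 ^ 6d = 0e
65 ^ 67 = 02
73 ^ 71 = 02
73 ^ cf = bc
20 ^ 7a = 5a
74 ^ 9c = e8
68 ^ e5 = 8d
65 ^ 7e = 1b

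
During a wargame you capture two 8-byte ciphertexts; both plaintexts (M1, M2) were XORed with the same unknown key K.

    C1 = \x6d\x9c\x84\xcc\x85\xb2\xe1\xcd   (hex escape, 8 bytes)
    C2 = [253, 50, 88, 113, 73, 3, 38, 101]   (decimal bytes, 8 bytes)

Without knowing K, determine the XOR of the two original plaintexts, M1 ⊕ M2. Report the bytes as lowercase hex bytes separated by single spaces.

C1 ⊕ C2 = (M1 ⊕ K) ⊕ (M2 ⊕ K) = M1 ⊕ M2 — the shared key cancels under XOR.
6d ^ fd = 90
9c ^ 32 = ae
84 ^ 58 = dc
cc ^ 71 = bd
85 ^ 49 = cc
b2 ^ 03 = b1
e1 ^ 26 = c7
cd ^ 65 = a8

90 ae dc bd cc b1 c7 a8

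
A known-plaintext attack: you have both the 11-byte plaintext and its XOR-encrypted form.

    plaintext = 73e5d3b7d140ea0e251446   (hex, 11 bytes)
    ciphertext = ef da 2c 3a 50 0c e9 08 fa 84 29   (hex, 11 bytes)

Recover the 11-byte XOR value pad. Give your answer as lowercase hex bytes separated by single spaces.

9c 3f ff 8d 81 4c 03 06 df 90 6f

Since ciphertext = plaintext ⊕ pad, XORing both sides with plaintext gives pad = plaintext ⊕ ciphertext.
01110011 xor 11101111 = 10011100
11100101 xor 11011010 = 00111111
11010011 xor 00101100 = 11111111
10110111 xor 00111010 = 10001101
11010001 xor 01010000 = 10000001
01000000 xor 00001100 = 01001100
11101010 xor 11101001 = 00000011
00001110 xor 00001000 = 00000110
00100101 xor 11111010 = 11011111
00010100 xor 10000100 = 10010000
01000110 xor 00101001 = 01101111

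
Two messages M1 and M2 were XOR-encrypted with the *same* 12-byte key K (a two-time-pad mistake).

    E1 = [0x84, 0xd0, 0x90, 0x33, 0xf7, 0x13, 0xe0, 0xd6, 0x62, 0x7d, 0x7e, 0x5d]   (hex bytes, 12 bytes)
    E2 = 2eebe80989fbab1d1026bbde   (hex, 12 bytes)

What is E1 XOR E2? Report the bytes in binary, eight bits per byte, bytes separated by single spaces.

E1 ⊕ E2 = (M1 ⊕ K) ⊕ (M2 ⊕ K) = M1 ⊕ M2 — the shared key cancels under XOR.
84 ^ 2e = aa
d0 ^ eb = 3b
90 ^ e8 = 78
33 ^ 09 = 3a
f7 ^ 89 = 7e
13 ^ fb = e8
e0 ^ ab = 4b
d6 ^ 1d = cb
62 ^ 10 = 72
7d ^ 26 = 5b
7e ^ bb = c5
5d ^ de = 83

10101010 00111011 01111000 00111010 01111110 11101000 01001011 11001011 01110010 01011011 11000101 10000011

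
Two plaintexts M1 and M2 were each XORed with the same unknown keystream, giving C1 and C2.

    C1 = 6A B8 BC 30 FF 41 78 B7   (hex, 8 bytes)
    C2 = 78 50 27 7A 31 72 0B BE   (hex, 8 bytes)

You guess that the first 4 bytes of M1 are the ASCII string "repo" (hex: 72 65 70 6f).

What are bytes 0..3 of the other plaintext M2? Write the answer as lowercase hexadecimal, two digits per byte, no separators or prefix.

First, C1 ⊕ C2 = (M1 ⊕ K) ⊕ (M2 ⊕ K) = M1 ⊕ M2, so the key drops out. Then M2 = (M1 ⊕ M2) ⊕ M1 over the first 4 bytes.
byte 0: (6a ^ 78) ^ 72 = 12 ^ 72 = 60
byte 1: (b8 ^ 50) ^ 65 = e8 ^ 65 = 8d
byte 2: (bc ^ 27) ^ 70 = 9b ^ 70 = eb
byte 3: (30 ^ 7a) ^ 6f = 4a ^ 6f = 25

608deb25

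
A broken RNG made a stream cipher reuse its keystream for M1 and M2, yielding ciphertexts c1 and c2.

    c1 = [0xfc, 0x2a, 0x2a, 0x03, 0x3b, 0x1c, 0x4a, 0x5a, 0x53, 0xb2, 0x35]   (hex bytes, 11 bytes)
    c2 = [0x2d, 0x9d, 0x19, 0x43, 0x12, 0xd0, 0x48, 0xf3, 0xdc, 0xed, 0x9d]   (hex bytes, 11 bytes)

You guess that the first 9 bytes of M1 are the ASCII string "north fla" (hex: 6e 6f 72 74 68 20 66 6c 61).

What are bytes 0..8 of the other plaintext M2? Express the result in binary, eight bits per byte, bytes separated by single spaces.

10111111 11011000 01000001 00110100 01000001 11101100 01100100 11000101 11101110

First, c1 ⊕ c2 = (M1 ⊕ K) ⊕ (M2 ⊕ K) = M1 ⊕ M2, so the key drops out. Then M2 = (M1 ⊕ M2) ⊕ M1 over the first 9 bytes.
byte 0: (fc XOR 2d) XOR 6e = d1 XOR 6e = bf
byte 1: (2a XOR 9d) XOR 6f = b7 XOR 6f = d8
byte 2: (2a XOR 19) XOR 72 = 33 XOR 72 = 41
byte 3: (03 XOR 43) XOR 74 = 40 XOR 74 = 34
byte 4: (3b XOR 12) XOR 68 = 29 XOR 68 = 41
byte 5: (1c XOR d0) XOR 20 = cc XOR 20 = ec
byte 6: (4a XOR 48) XOR 66 = 02 XOR 66 = 64
byte 7: (5a XOR f3) XOR 6c = a9 XOR 6c = c5
byte 8: (53 XOR dc) XOR 61 = 8f XOR 61 = ee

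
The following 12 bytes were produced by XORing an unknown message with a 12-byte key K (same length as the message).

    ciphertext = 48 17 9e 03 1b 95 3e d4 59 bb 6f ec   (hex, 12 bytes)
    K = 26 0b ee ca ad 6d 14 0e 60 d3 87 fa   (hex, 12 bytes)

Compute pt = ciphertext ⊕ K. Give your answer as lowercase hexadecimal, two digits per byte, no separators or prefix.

6e1c70c9b6f82ada3968e816

01001000 ^ 00100110 = 01101110
00010111 ^ 00001011 = 00011100
10011110 ^ 11101110 = 01110000
00000011 ^ 11001010 = 11001001
00011011 ^ 10101101 = 10110110
10010101 ^ 01101101 = 11111000
00111110 ^ 00010100 = 00101010
11010100 ^ 00001110 = 11011010
01011001 ^ 01100000 = 00111001
10111011 ^ 11010011 = 01101000
01101111 ^ 10000111 = 11101000
11101100 ^ 11111010 = 00010110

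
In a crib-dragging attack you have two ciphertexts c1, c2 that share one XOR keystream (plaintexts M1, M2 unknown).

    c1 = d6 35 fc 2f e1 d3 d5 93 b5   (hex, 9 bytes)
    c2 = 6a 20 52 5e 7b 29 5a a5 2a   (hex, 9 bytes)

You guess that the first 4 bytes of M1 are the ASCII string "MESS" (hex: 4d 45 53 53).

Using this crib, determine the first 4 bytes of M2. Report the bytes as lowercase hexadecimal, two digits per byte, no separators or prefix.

First, c1 ⊕ c2 = (M1 ⊕ K) ⊕ (M2 ⊕ K) = M1 ⊕ M2, so the key drops out. Then M2 = (M1 ⊕ M2) ⊕ M1 over the first 4 bytes.
byte 0: (d6 ⊕ 6a) ⊕ 4d = bc ⊕ 4d = f1
byte 1: (35 ⊕ 20) ⊕ 45 = 15 ⊕ 45 = 50
byte 2: (fc ⊕ 52) ⊕ 53 = ae ⊕ 53 = fd
byte 3: (2f ⊕ 5e) ⊕ 53 = 71 ⊕ 53 = 22

f150fd22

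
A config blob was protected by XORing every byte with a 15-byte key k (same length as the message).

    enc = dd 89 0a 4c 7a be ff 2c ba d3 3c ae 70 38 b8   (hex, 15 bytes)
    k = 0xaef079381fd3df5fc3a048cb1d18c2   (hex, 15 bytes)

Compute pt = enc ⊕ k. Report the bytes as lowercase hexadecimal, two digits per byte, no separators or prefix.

XOR is its own inverse, so applying the key byte-wise gives the result directly.
221 ⊕ 174 = 115
137 ⊕ 240 = 121
 10 ⊕ 121 = 115
 76 ⊕  56 = 116
122 ⊕  31 = 101
190 ⊕ 211 = 109
255 ⊕ 223 =  32
 44 ⊕  95 = 115
186 ⊕ 195 = 121
211 ⊕ 160 = 115
 60 ⊕  72 = 116
174 ⊕ 203 = 101
112 ⊕  29 = 109
 56 ⊕  24 =  32
184 ⊕ 194 = 122

73797374656d2073797374656d207a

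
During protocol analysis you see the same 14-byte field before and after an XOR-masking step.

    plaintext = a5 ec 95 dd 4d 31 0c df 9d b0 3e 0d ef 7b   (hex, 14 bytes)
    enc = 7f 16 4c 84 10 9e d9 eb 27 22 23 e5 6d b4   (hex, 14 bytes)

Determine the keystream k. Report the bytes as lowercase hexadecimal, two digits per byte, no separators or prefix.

Since enc = plaintext ⊕ k, XORing both sides with plaintext gives k = plaintext ⊕ enc.
byte 0: a5 ⊕ 7f = da
byte 1: ec ⊕ 16 = fa
byte 2: 95 ⊕ 4c = d9
byte 3: dd ⊕ 84 = 59
byte 4: 4d ⊕ 10 = 5d
byte 5: 31 ⊕ 9e = af
byte 6: 0c ⊕ d9 = d5
byte 7: df ⊕ eb = 34
byte 8: 9d ⊕ 27 = ba
byte 9: b0 ⊕ 22 = 92
byte 10: 3e ⊕ 23 = 1d
byte 11: 0d ⊕ e5 = e8
byte 12: ef ⊕ 6d = 82
byte 13: 7b ⊕ b4 = cf

dafad9595dafd534ba921de882cf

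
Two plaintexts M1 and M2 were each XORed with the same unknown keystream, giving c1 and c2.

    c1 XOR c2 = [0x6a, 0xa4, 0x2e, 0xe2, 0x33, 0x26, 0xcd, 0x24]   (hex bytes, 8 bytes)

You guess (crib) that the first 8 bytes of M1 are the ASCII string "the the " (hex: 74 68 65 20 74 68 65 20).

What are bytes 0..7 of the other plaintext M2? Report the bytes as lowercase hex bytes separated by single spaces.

Since c1 ⊕ c2 = M1 ⊕ M2, XORing with the guessed M1 bytes yields the corresponding M2 bytes: M2 = (c1 ⊕ c2) ⊕ M1.
01101010 ⊕ 01110100 = 00011110
10100100 ⊕ 01101000 = 11001100
00101110 ⊕ 01100101 = 01001011
11100010 ⊕ 00100000 = 11000010
00110011 ⊕ 01110100 = 01000111
00100110 ⊕ 01101000 = 01001110
11001101 ⊕ 01100101 = 10101000
00100100 ⊕ 00100000 = 00000100

1e cc 4b c2 47 4e a8 04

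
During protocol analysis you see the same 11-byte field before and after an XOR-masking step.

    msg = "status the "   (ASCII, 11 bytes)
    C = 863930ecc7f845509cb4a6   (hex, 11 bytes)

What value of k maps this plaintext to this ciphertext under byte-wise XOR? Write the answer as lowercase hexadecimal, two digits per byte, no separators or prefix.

Since C = msg ⊕ k, XORing both sides with msg gives k = msg ⊕ C.
byte 0: 73 XOR 86 = f5
byte 1: 74 XOR 39 = 4d
byte 2: 61 XOR 30 = 51
byte 3: 74 XOR ec = 98
byte 4: 75 XOR c7 = b2
byte 5: 73 XOR f8 = 8b
byte 6: 20 XOR 45 = 65
byte 7: 74 XOR 50 = 24
byte 8: 68 XOR 9c = f4
byte 9: 65 XOR b4 = d1
byte 10: 20 XOR a6 = 86

f54d5198b28b6524f4d186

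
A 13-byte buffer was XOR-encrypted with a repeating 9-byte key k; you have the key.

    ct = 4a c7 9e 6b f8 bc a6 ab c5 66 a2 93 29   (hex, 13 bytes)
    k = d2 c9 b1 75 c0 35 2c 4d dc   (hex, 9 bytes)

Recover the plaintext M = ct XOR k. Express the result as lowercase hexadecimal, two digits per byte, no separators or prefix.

The 9-byte key repeats, so the effective keystream is d2 c9 b1 75 c0 35 2c 4d dc d2 c9 b1 75.
byte 0: 4a ^ d2 = 98
byte 1: c7 ^ c9 = 0e
byte 2: 9e ^ b1 = 2f
byte 3: 6b ^ 75 = 1e
byte 4: f8 ^ c0 = 38
byte 5: bc ^ 35 = 89
byte 6: a6 ^ 2c = 8a
byte 7: ab ^ 4d = e6
byte 8: c5 ^ dc = 19
byte 9: 66 ^ d2 = b4
byte 10: a2 ^ c9 = 6b
byte 11: 93 ^ b1 = 22
byte 12: 29 ^ 75 = 5c

980e2f1e38898ae619b46b225c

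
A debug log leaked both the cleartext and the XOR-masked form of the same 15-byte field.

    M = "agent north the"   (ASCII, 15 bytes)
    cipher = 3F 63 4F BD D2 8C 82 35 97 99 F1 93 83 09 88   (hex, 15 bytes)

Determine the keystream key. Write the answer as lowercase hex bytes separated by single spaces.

5e 04 2a d3 a6 ac ec 5a e5 ed 99 b3 f7 61 ed

Since cipher = M ⊕ key, XORing both sides with M gives key = M ⊕ cipher.
 97 ^  63 =  94
103 ^  99 =   4
101 ^  79 =  42
110 ^ 189 = 211
116 ^ 210 = 166
 32 ^ 140 = 172
110 ^ 130 = 236
111 ^  53 =  90
114 ^ 151 = 229
116 ^ 153 = 237
104 ^ 241 = 153
 32 ^ 147 = 179
116 ^ 131 = 247
104 ^   9 =  97
101 ^ 136 = 237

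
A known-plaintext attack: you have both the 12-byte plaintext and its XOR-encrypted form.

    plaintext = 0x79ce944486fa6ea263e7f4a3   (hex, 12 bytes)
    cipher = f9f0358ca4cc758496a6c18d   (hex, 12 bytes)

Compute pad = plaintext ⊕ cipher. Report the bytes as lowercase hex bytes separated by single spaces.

Since cipher = plaintext ⊕ pad, XORing both sides with plaintext gives pad = plaintext ⊕ cipher.
01111001 ^ 11111001 = 10000000
11001110 ^ 11110000 = 00111110
10010100 ^ 00110101 = 10100001
01000100 ^ 10001100 = 11001000
10000110 ^ 10100100 = 00100010
11111010 ^ 11001100 = 00110110
01101110 ^ 01110101 = 00011011
10100010 ^ 10000100 = 00100110
01100011 ^ 10010110 = 11110101
11100111 ^ 10100110 = 01000001
11110100 ^ 11000001 = 00110101
10100011 ^ 10001101 = 00101110

80 3e a1 c8 22 36 1b 26 f5 41 35 2e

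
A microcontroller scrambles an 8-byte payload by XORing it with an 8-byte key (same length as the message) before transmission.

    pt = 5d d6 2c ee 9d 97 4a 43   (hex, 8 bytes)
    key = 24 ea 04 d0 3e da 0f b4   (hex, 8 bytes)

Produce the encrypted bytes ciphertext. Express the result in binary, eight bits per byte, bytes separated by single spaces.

XOR is its own inverse, so applying the key byte-wise gives the result directly.
01011101 ^ 00100100 = 01111001
11010110 ^ 11101010 = 00111100
00101100 ^ 00000100 = 00101000
11101110 ^ 11010000 = 00111110
10011101 ^ 00111110 = 10100011
10010111 ^ 11011010 = 01001101
01001010 ^ 00001111 = 01000101
01000011 ^ 10110100 = 11110111

01111001 00111100 00101000 00111110 10100011 01001101 01000101 11110111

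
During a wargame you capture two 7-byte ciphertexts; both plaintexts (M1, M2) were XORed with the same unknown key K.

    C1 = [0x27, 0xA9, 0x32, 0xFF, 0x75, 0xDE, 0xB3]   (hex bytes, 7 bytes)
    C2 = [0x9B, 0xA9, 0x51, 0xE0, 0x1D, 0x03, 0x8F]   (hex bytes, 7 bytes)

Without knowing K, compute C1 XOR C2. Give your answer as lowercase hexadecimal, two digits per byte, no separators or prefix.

bc00631f68dd3c

C1 ⊕ C2 = (M1 ⊕ K) ⊕ (M2 ⊕ K) = M1 ⊕ M2 — the shared key cancels under XOR.
byte 0:  39 ⊕ 155 = 188
byte 1: 169 ⊕ 169 =   0
byte 2:  50 ⊕  81 =  99
byte 3: 255 ⊕ 224 =  31
byte 4: 117 ⊕  29 = 104
byte 5: 222 ⊕   3 = 221
byte 6: 179 ⊕ 143 =  60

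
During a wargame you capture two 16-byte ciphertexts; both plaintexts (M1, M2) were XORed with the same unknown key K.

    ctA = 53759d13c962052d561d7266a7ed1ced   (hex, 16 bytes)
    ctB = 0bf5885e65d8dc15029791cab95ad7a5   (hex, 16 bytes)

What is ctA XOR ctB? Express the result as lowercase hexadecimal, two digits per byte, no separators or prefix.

ctA ⊕ ctB = (M1 ⊕ K) ⊕ (M2 ⊕ K) = M1 ⊕ M2 — the shared key cancels under XOR.
53 ⊕ 0b = 58
75 ⊕ f5 = 80
9d ⊕ 88 = 15
13 ⊕ 5e = 4d
c9 ⊕ 65 = ac
62 ⊕ d8 = ba
05 ⊕ dc = d9
2d ⊕ 15 = 38
56 ⊕ 02 = 54
1d ⊕ 97 = 8a
72 ⊕ 91 = e3
66 ⊕ ca = ac
a7 ⊕ b9 = 1e
ed ⊕ 5a = b7
1c ⊕ d7 = cb
ed ⊕ a5 = 48

5880154dacbad938548ae3ac1eb7cb48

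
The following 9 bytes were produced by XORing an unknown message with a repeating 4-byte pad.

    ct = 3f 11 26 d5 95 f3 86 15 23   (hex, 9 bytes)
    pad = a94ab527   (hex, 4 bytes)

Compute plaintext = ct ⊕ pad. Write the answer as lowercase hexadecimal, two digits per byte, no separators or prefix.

965b93f23cb933328a

The 4-byte key repeats, so the effective keystream is a9 4a b5 27 a9 4a b5 27 a9.
byte 0: 3f ^ a9 = 96
byte 1: 11 ^ 4a = 5b
byte 2: 26 ^ b5 = 93
byte 3: d5 ^ 27 = f2
byte 4: 95 ^ a9 = 3c
byte 5: f3 ^ 4a = b9
byte 6: 86 ^ b5 = 33
byte 7: 15 ^ 27 = 32
byte 8: 23 ^ a9 = 8a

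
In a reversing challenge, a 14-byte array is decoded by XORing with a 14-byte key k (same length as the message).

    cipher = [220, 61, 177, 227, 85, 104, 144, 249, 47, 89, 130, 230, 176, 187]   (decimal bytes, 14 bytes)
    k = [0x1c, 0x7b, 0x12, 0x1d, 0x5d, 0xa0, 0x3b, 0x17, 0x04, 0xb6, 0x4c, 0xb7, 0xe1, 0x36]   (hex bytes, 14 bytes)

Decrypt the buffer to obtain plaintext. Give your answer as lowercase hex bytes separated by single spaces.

XOR is its own inverse, so applying the key byte-wise gives the result directly.
byte 0: 220 xor  28 = 192
byte 1:  61 xor 123 =  70
byte 2: 177 xor  18 = 163
byte 3: 227 xor  29 = 254
byte 4:  85 xor  93 =   8
byte 5: 104 xor 160 = 200
byte 6: 144 xor  59 = 171
byte 7: 249 xor  23 = 238
byte 8:  47 xor   4 =  43
byte 9:  89 xor 182 = 239
byte 10: 130 xor  76 = 206
byte 11: 230 xor 183 =  81
byte 12: 176 xor 225 =  81
byte 13: 187 xor  54 = 141

c0 46 a3 fe 08 c8 ab ee 2b ef ce 51 51 8d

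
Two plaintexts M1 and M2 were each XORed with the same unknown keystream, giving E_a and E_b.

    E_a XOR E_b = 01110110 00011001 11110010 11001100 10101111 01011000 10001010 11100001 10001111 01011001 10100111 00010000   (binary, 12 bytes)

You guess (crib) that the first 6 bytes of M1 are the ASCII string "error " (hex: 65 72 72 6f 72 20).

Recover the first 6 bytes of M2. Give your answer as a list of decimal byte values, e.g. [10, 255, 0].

[19, 107, 128, 163, 221, 120]

Since E_a ⊕ E_b = M1 ⊕ M2, XORing with the guessed M1 bytes yields the corresponding M2 bytes: M2 = (E_a ⊕ E_b) ⊕ M1.
118 xor 101 =  19
 25 xor 114 = 107
242 xor 114 = 128
204 xor 111 = 163
175 xor 114 = 221
 88 xor  32 = 120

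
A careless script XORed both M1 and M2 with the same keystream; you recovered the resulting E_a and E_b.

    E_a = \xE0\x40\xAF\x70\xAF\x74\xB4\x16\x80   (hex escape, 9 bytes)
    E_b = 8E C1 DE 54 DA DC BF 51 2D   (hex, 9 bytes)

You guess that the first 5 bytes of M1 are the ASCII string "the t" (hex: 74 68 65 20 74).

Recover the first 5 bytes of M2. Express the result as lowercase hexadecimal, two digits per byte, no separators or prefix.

First, E_a ⊕ E_b = (M1 ⊕ K) ⊕ (M2 ⊕ K) = M1 ⊕ M2, so the key drops out. Then M2 = (M1 ⊕ M2) ⊕ M1 over the first 5 bytes.
byte 0: (e0 xor 8e) xor 74 = 6e xor 74 = 1a
byte 1: (40 xor c1) xor 68 = 81 xor 68 = e9
byte 2: (af xor de) xor 65 = 71 xor 65 = 14
byte 3: (70 xor 54) xor 20 = 24 xor 20 = 04
byte 4: (af xor da) xor 74 = 75 xor 74 = 01

1ae9140401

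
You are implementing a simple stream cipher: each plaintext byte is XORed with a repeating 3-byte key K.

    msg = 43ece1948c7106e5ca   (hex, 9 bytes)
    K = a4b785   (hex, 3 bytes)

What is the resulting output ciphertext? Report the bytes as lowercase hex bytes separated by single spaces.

The 3-byte key repeats, so the effective keystream is a4 b7 85 a4 b7 85 a4 b7 85.
byte 0:  67 ⊕ 164 = 231
byte 1: 236 ⊕ 183 =  91
byte 2: 225 ⊕ 133 = 100
byte 3: 148 ⊕ 164 =  48
byte 4: 140 ⊕ 183 =  59
byte 5: 113 ⊕ 133 = 244
byte 6:   6 ⊕ 164 = 162
byte 7: 229 ⊕ 183 =  82
byte 8: 202 ⊕ 133 =  79

e7 5b 64 30 3b f4 a2 52 4f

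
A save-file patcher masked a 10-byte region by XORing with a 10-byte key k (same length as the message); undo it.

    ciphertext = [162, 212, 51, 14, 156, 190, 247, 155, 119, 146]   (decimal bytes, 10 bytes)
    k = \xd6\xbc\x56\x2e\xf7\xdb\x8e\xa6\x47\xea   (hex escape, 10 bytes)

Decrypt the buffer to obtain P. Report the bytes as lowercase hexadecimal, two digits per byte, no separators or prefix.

byte 0: a2 ⊕ d6 = 74
byte 1: d4 ⊕ bc = 68
byte 2: 33 ⊕ 56 = 65
byte 3: 0e ⊕ 2e = 20
byte 4: 9c ⊕ f7 = 6b
byte 5: be ⊕ db = 65
byte 6: f7 ⊕ 8e = 79
byte 7: 9b ⊕ a6 = 3d
byte 8: 77 ⊕ 47 = 30
byte 9: 92 ⊕ ea = 78

746865206b65793d3078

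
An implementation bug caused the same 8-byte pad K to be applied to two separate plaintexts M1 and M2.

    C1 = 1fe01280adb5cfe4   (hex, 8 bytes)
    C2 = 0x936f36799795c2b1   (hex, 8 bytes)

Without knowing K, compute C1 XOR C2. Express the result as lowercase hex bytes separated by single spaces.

C1 ⊕ C2 = (M1 ⊕ K) ⊕ (M2 ⊕ K) = M1 ⊕ M2 — the shared key cancels under XOR.
00011111 xor 10010011 = 10001100
11100000 xor 01101111 = 10001111
00010010 xor 00110110 = 00100100
10000000 xor 01111001 = 11111001
10101101 xor 10010111 = 00111010
10110101 xor 10010101 = 00100000
11001111 xor 11000010 = 00001101
11100100 xor 10110001 = 01010101

8c 8f 24 f9 3a 20 0d 55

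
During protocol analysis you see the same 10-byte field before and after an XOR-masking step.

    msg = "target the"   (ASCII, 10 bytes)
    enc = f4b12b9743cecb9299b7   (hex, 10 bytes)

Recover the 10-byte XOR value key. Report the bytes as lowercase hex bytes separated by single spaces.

Since enc = msg ⊕ key, XORing both sides with msg gives key = msg ⊕ enc.
byte 0: 116 ⊕ 244 = 128
byte 1:  97 ⊕ 177 = 208
byte 2: 114 ⊕  43 =  89
byte 3: 103 ⊕ 151 = 240
byte 4: 101 ⊕  67 =  38
byte 5: 116 ⊕ 206 = 186
byte 6:  32 ⊕ 203 = 235
byte 7: 116 ⊕ 146 = 230
byte 8: 104 ⊕ 153 = 241
byte 9: 101 ⊕ 183 = 210

80 d0 59 f0 26 ba eb e6 f1 d2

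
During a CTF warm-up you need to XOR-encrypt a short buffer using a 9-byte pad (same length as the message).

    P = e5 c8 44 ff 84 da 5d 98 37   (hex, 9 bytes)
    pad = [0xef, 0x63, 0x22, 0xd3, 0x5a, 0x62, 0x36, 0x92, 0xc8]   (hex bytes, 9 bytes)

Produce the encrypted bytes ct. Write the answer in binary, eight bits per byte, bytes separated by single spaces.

XOR is its own inverse, so applying the key byte-wise gives the result directly.
e5 ^ ef = 0a
c8 ^ 63 = ab
44 ^ 22 = 66
ff ^ d3 = 2c
84 ^ 5a = de
da ^ 62 = b8
5d ^ 36 = 6b
98 ^ 92 = 0a
37 ^ c8 = ff

00001010 10101011 01100110 00101100 11011110 10111000 01101011 00001010 11111111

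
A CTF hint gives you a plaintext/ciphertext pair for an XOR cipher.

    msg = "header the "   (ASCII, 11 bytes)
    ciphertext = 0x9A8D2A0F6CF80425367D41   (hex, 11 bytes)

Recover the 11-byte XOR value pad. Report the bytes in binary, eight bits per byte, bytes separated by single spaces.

Since ciphertext = msg ⊕ pad, XORing both sides with msg gives pad = msg ⊕ ciphertext.
01101000 ⊕ 10011010 = 11110010
01100101 ⊕ 10001101 = 11101000
01100001 ⊕ 00101010 = 01001011
01100100 ⊕ 00001111 = 01101011
01100101 ⊕ 01101100 = 00001001
01110010 ⊕ 11111000 = 10001010
00100000 ⊕ 00000100 = 00100100
01110100 ⊕ 00100101 = 01010001
01101000 ⊕ 00110110 = 01011110
01100101 ⊕ 01111101 = 00011000
00100000 ⊕ 01000001 = 01100001

11110010 11101000 01001011 01101011 00001001 10001010 00100100 01010001 01011110 00011000 01100001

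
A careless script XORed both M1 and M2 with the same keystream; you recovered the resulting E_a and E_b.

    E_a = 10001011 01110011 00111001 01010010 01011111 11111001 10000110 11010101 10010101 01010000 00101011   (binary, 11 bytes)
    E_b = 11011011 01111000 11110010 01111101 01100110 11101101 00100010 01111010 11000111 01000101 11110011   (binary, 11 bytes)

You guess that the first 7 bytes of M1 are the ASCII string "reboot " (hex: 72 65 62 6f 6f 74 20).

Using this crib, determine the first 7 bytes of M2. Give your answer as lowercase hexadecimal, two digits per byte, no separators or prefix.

226ea940566084

First, E_a ⊕ E_b = (M1 ⊕ K) ⊕ (M2 ⊕ K) = M1 ⊕ M2, so the key drops out. Then M2 = (M1 ⊕ M2) ⊕ M1 over the first 7 bytes.
byte 0: (8b ^ db) ^ 72 = 50 ^ 72 = 22
byte 1: (73 ^ 78) ^ 65 = 0b ^ 65 = 6e
byte 2: (39 ^ f2) ^ 62 = cb ^ 62 = a9
byte 3: (52 ^ 7d) ^ 6f = 2f ^ 6f = 40
byte 4: (5f ^ 66) ^ 6f = 39 ^ 6f = 56
byte 5: (f9 ^ ed) ^ 74 = 14 ^ 74 = 60
byte 6: (86 ^ 22) ^ 20 = a4 ^ 20 = 84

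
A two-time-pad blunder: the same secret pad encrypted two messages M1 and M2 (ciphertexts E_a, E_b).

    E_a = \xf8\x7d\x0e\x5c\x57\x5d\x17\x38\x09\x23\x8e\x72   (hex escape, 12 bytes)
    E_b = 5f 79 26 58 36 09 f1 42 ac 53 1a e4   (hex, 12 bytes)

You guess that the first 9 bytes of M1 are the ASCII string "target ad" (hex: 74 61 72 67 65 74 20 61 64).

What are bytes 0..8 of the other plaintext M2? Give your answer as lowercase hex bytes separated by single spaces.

First, E_a ⊕ E_b = (M1 ⊕ K) ⊕ (M2 ⊕ K) = M1 ⊕ M2, so the key drops out. Then M2 = (M1 ⊕ M2) ⊕ M1 over the first 9 bytes.
byte 0: (f8 xor 5f) xor 74 = a7 xor 74 = d3
byte 1: (7d xor 79) xor 61 = 04 xor 61 = 65
byte 2: (0e xor 26) xor 72 = 28 xor 72 = 5a
byte 3: (5c xor 58) xor 67 = 04 xor 67 = 63
byte 4: (57 xor 36) xor 65 = 61 xor 65 = 04
byte 5: (5d xor 09) xor 74 = 54 xor 74 = 20
byte 6: (17 xor f1) xor 20 = e6 xor 20 = c6
byte 7: (38 xor 42) xor 61 = 7a xor 61 = 1b
byte 8: (09 xor ac) xor 64 = a5 xor 64 = c1

d3 65 5a 63 04 20 c6 1b c1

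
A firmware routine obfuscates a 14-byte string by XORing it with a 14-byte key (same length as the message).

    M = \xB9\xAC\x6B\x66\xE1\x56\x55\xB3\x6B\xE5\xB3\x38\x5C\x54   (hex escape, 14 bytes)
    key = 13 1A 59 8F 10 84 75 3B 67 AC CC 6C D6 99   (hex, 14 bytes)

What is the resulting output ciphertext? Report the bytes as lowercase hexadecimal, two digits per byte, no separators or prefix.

aab632e9f1d220880c497f548acd

XOR is its own inverse, so applying the key byte-wise gives the result directly.
10111001 xor 00010011 = 10101010
10101100 xor 00011010 = 10110110
01101011 xor 01011001 = 00110010
01100110 xor 10001111 = 11101001
11100001 xor 00010000 = 11110001
01010110 xor 10000100 = 11010010
01010101 xor 01110101 = 00100000
10110011 xor 00111011 = 10001000
01101011 xor 01100111 = 00001100
11100101 xor 10101100 = 01001001
10110011 xor 11001100 = 01111111
00111000 xor 01101100 = 01010100
01011100 xor 11010110 = 10001010
01010100 xor 10011001 = 11001101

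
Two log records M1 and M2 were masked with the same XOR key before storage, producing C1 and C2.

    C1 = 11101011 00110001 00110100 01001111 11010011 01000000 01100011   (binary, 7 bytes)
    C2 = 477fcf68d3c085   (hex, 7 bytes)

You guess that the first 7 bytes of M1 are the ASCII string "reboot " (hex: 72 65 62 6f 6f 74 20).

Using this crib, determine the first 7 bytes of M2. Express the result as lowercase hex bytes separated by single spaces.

First, C1 ⊕ C2 = (M1 ⊕ K) ⊕ (M2 ⊕ K) = M1 ⊕ M2, so the key drops out. Then M2 = (M1 ⊕ M2) ⊕ M1 over the first 7 bytes.
byte 0: (eb XOR 47) XOR 72 = ac XOR 72 = de
byte 1: (31 XOR 7f) XOR 65 = 4e XOR 65 = 2b
byte 2: (34 XOR cf) XOR 62 = fb XOR 62 = 99
byte 3: (4f XOR 68) XOR 6f = 27 XOR 6f = 48
byte 4: (d3 XOR d3) XOR 6f = 00 XOR 6f = 6f
byte 5: (40 XOR c0) XOR 74 = 80 XOR 74 = f4
byte 6: (63 XOR 85) XOR 20 = e6 XOR 20 = c6

de 2b 99 48 6f f4 c6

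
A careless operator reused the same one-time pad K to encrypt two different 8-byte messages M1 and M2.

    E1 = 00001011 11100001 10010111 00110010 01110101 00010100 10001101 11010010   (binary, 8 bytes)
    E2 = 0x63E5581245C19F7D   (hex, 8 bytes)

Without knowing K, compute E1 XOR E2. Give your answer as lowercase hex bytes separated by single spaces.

E1 ⊕ E2 = (M1 ⊕ K) ⊕ (M2 ⊕ K) = M1 ⊕ M2 — the shared key cancels under XOR.
byte 0: 00001011 xor 01100011 = 01101000
byte 1: 11100001 xor 11100101 = 00000100
byte 2: 10010111 xor 01011000 = 11001111
byte 3: 00110010 xor 00010010 = 00100000
byte 4: 01110101 xor 01000101 = 00110000
byte 5: 00010100 xor 11000001 = 11010101
byte 6: 10001101 xor 10011111 = 00010010
byte 7: 11010010 xor 01111101 = 10101111

68 04 cf 20 30 d5 12 af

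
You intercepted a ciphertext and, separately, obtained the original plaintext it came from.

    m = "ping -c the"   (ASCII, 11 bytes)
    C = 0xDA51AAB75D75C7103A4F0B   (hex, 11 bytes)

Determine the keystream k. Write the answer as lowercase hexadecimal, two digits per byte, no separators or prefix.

aa38c4d07d58a4304e276e

Since C = m ⊕ k, XORing both sides with m gives k = m ⊕ C.
byte 0: 01110000 ⊕ 11011010 = 10101010
byte 1: 01101001 ⊕ 01010001 = 00111000
byte 2: 01101110 ⊕ 10101010 = 11000100
byte 3: 01100111 ⊕ 10110111 = 11010000
byte 4: 00100000 ⊕ 01011101 = 01111101
byte 5: 00101101 ⊕ 01110101 = 01011000
byte 6: 01100011 ⊕ 11000111 = 10100100
byte 7: 00100000 ⊕ 00010000 = 00110000
byte 8: 01110100 ⊕ 00111010 = 01001110
byte 9: 01101000 ⊕ 01001111 = 00100111
byte 10: 01100101 ⊕ 00001011 = 01101110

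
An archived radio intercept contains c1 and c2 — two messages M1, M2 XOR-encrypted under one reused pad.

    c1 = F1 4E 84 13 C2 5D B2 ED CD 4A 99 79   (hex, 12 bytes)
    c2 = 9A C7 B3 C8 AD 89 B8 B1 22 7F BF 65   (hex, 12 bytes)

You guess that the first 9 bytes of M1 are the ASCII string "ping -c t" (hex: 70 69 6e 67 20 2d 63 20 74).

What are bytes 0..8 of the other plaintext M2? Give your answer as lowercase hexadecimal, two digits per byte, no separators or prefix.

First, c1 ⊕ c2 = (M1 ⊕ K) ⊕ (M2 ⊕ K) = M1 ⊕ M2, so the key drops out. Then M2 = (M1 ⊕ M2) ⊕ M1 over the first 9 bytes.
byte 0: (f1 ^ 9a) ^ 70 = 6b ^ 70 = 1b
byte 1: (4e ^ c7) ^ 69 = 89 ^ 69 = e0
byte 2: (84 ^ b3) ^ 6e = 37 ^ 6e = 59
byte 3: (13 ^ c8) ^ 67 = db ^ 67 = bc
byte 4: (c2 ^ ad) ^ 20 = 6f ^ 20 = 4f
byte 5: (5d ^ 89) ^ 2d = d4 ^ 2d = f9
byte 6: (b2 ^ b8) ^ 63 = 0a ^ 63 = 69
byte 7: (ed ^ b1) ^ 20 = 5c ^ 20 = 7c
byte 8: (cd ^ 22) ^ 74 = ef ^ 74 = 9b

1be059bc4ff9697c9b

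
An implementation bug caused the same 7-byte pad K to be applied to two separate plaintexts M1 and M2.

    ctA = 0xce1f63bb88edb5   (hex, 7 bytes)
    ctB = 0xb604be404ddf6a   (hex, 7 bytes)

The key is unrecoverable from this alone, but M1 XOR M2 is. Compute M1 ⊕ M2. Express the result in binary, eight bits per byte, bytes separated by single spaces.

01111000 00011011 11011101 11111011 11000101 00110010 11011111

ctA ⊕ ctB = (M1 ⊕ K) ⊕ (M2 ⊕ K) = M1 ⊕ M2 — the shared key cancels under XOR.
ce ^ b6 = 78
1f ^ 04 = 1b
63 ^ be = dd
bb ^ 40 = fb
88 ^ 4d = c5
ed ^ df = 32
b5 ^ 6a = df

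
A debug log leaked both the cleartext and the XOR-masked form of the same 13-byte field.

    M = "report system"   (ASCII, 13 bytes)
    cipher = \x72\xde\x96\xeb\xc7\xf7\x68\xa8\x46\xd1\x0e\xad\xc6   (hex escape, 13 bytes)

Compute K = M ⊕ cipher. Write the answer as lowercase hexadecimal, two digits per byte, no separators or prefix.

Since cipher = M ⊕ K, XORing both sides with M gives K = M ⊕ cipher.
72 ^ 72 = 00
65 ^ de = bb
70 ^ 96 = e6
6f ^ eb = 84
72 ^ c7 = b5
74 ^ f7 = 83
20 ^ 68 = 48
73 ^ a8 = db
79 ^ 46 = 3f
73 ^ d1 = a2
74 ^ 0e = 7a
65 ^ ad = c8
6d ^ c6 = ab

00bbe684b58348db3fa27ac8ab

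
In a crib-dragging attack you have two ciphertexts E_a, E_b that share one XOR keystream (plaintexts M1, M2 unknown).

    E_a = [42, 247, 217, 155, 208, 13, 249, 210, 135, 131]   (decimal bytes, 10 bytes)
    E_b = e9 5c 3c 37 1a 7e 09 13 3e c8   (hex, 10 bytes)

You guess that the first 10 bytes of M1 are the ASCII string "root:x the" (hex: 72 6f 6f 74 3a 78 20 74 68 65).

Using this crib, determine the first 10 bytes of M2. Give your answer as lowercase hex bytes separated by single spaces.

First, E_a ⊕ E_b = (M1 ⊕ K) ⊕ (M2 ⊕ K) = M1 ⊕ M2, so the key drops out. Then M2 = (M1 ⊕ M2) ⊕ M1 over the first 10 bytes.
byte 0: (2a XOR e9) XOR 72 = c3 XOR 72 = b1
byte 1: (f7 XOR 5c) XOR 6f = ab XOR 6f = c4
byte 2: (d9 XOR 3c) XOR 6f = e5 XOR 6f = 8a
byte 3: (9b XOR 37) XOR 74 = ac XOR 74 = d8
byte 4: (d0 XOR 1a) XOR 3a = ca XOR 3a = f0
byte 5: (0d XOR 7e) XOR 78 = 73 XOR 78 = 0b
byte 6: (f9 XOR 09) XOR 20 = f0 XOR 20 = d0
byte 7: (d2 XOR 13) XOR 74 = c1 XOR 74 = b5
byte 8: (87 XOR 3e) XOR 68 = b9 XOR 68 = d1
byte 9: (83 XOR c8) XOR 65 = 4b XOR 65 = 2e

b1 c4 8a d8 f0 0b d0 b5 d1 2e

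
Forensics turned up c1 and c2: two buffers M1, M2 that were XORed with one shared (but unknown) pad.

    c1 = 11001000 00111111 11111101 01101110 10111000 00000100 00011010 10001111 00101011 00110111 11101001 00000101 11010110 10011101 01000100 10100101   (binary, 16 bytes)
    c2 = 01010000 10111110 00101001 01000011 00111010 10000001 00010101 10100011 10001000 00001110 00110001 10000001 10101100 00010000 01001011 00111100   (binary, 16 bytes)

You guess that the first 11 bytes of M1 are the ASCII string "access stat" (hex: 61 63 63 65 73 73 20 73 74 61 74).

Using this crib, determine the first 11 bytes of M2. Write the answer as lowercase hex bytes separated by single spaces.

First, c1 ⊕ c2 = (M1 ⊕ K) ⊕ (M2 ⊕ K) = M1 ⊕ M2, so the key drops out. Then M2 = (M1 ⊕ M2) ⊕ M1 over the first 11 bytes.
byte 0: (c8 ^ 50) ^ 61 = 98 ^ 61 = f9
byte 1: (3f ^ be) ^ 63 = 81 ^ 63 = e2
byte 2: (fd ^ 29) ^ 63 = d4 ^ 63 = b7
byte 3: (6e ^ 43) ^ 65 = 2d ^ 65 = 48
byte 4: (b8 ^ 3a) ^ 73 = 82 ^ 73 = f1
byte 5: (04 ^ 81) ^ 73 = 85 ^ 73 = f6
byte 6: (1a ^ 15) ^ 20 = 0f ^ 20 = 2f
byte 7: (8f ^ a3) ^ 73 = 2c ^ 73 = 5f
byte 8: (2b ^ 88) ^ 74 = a3 ^ 74 = d7
byte 9: (37 ^ 0e) ^ 61 = 39 ^ 61 = 58
byte 10: (e9 ^ 31) ^ 74 = d8 ^ 74 = ac

f9 e2 b7 48 f1 f6 2f 5f d7 58 ac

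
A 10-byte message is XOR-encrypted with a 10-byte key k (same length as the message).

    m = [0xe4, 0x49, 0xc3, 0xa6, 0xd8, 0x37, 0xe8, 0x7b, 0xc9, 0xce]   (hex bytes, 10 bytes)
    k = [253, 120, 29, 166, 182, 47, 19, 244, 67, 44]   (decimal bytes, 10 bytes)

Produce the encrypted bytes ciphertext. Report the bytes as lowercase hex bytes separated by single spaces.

XOR is its own inverse, so applying the key byte-wise gives the result directly.
e4 XOR fd = 19
49 XOR 78 = 31
c3 XOR 1d = de
a6 XOR a6 = 00
d8 XOR b6 = 6e
37 XOR 2f = 18
e8 XOR 13 = fb
7b XOR f4 = 8f
c9 XOR 43 = 8a
ce XOR 2c = e2

19 31 de 00 6e 18 fb 8f 8a e2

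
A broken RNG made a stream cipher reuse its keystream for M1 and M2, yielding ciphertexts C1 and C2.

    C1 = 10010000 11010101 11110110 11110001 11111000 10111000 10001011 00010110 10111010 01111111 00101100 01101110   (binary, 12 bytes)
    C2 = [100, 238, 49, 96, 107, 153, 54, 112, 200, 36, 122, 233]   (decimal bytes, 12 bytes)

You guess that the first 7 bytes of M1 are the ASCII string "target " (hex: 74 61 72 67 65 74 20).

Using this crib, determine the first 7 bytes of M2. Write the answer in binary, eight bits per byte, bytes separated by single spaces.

First, C1 ⊕ C2 = (M1 ⊕ K) ⊕ (M2 ⊕ K) = M1 ⊕ M2, so the key drops out. Then M2 = (M1 ⊕ M2) ⊕ M1 over the first 7 bytes.
byte 0: (90 xor 64) xor 74 = f4 xor 74 = 80
byte 1: (d5 xor ee) xor 61 = 3b xor 61 = 5a
byte 2: (f6 xor 31) xor 72 = c7 xor 72 = b5
byte 3: (f1 xor 60) xor 67 = 91 xor 67 = f6
byte 4: (f8 xor 6b) xor 65 = 93 xor 65 = f6
byte 5: (b8 xor 99) xor 74 = 21 xor 74 = 55
byte 6: (8b xor 36) xor 20 = bd xor 20 = 9d

10000000 01011010 10110101 11110110 11110110 01010101 10011101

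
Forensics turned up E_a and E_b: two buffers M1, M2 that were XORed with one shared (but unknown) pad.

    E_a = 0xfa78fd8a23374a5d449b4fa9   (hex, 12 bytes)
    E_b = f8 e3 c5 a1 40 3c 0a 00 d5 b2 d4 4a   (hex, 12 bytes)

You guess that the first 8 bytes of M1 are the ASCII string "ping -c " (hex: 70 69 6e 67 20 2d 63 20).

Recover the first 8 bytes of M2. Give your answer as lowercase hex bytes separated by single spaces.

First, E_a ⊕ E_b = (M1 ⊕ K) ⊕ (M2 ⊕ K) = M1 ⊕ M2, so the key drops out. Then M2 = (M1 ⊕ M2) ⊕ M1 over the first 8 bytes.
byte 0: (fa xor f8) xor 70 = 02 xor 70 = 72
byte 1: (78 xor e3) xor 69 = 9b xor 69 = f2
byte 2: (fd xor c5) xor 6e = 38 xor 6e = 56
byte 3: (8a xor a1) xor 67 = 2b xor 67 = 4c
byte 4: (23 xor 40) xor 20 = 63 xor 20 = 43
byte 5: (37 xor 3c) xor 2d = 0b xor 2d = 26
byte 6: (4a xor 0a) xor 63 = 40 xor 63 = 23
byte 7: (5d xor 00) xor 20 = 5d xor 20 = 7d

72 f2 56 4c 43 26 23 7d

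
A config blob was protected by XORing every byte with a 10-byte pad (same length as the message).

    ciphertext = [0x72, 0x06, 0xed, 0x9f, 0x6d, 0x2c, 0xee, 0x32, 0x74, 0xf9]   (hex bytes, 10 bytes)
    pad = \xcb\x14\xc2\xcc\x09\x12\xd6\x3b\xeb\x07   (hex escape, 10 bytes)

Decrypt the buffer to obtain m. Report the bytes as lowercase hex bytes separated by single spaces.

XOR is its own inverse, so applying the key byte-wise gives the result directly.
72 ⊕ cb = b9
06 ⊕ 14 = 12
ed ⊕ c2 = 2f
9f ⊕ cc = 53
6d ⊕ 09 = 64
2c ⊕ 12 = 3e
ee ⊕ d6 = 38
32 ⊕ 3b = 09
74 ⊕ eb = 9f
f9 ⊕ 07 = fe

b9 12 2f 53 64 3e 38 09 9f fe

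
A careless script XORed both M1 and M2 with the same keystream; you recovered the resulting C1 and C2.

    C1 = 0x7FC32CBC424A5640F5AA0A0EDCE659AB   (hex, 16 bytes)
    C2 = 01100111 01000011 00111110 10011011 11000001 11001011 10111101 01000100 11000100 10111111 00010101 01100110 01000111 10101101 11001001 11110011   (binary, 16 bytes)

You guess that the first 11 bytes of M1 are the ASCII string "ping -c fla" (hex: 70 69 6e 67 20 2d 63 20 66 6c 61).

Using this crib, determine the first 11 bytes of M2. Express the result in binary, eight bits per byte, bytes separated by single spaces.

First, C1 ⊕ C2 = (M1 ⊕ K) ⊕ (M2 ⊕ K) = M1 ⊕ M2, so the key drops out. Then M2 = (M1 ⊕ M2) ⊕ M1 over the first 11 bytes.
byte 0: (7f ⊕ 67) ⊕ 70 = 18 ⊕ 70 = 68
byte 1: (c3 ⊕ 43) ⊕ 69 = 80 ⊕ 69 = e9
byte 2: (2c ⊕ 3e) ⊕ 6e = 12 ⊕ 6e = 7c
byte 3: (bc ⊕ 9b) ⊕ 67 = 27 ⊕ 67 = 40
byte 4: (42 ⊕ c1) ⊕ 20 = 83 ⊕ 20 = a3
byte 5: (4a ⊕ cb) ⊕ 2d = 81 ⊕ 2d = ac
byte 6: (56 ⊕ bd) ⊕ 63 = eb ⊕ 63 = 88
byte 7: (40 ⊕ 44) ⊕ 20 = 04 ⊕ 20 = 24
byte 8: (f5 ⊕ c4) ⊕ 66 = 31 ⊕ 66 = 57
byte 9: (aa ⊕ bf) ⊕ 6c = 15 ⊕ 6c = 79
byte 10: (0a ⊕ 15) ⊕ 61 = 1f ⊕ 61 = 7e

01101000 11101001 01111100 01000000 10100011 10101100 10001000 00100100 01010111 01111001 01111110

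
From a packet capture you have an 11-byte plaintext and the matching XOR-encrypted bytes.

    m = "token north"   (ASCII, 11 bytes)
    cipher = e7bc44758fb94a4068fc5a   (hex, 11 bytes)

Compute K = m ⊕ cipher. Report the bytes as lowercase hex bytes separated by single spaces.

Since cipher = m ⊕ K, XORing both sides with m gives K = m ⊕ cipher.
116 xor 231 = 147
111 xor 188 = 211
107 xor  68 =  47
101 xor 117 =  16
110 xor 143 = 225
 32 xor 185 = 153
110 xor  74 =  36
111 xor  64 =  47
114 xor 104 =  26
116 xor 252 = 136
104 xor  90 =  50

93 d3 2f 10 e1 99 24 2f 1a 88 32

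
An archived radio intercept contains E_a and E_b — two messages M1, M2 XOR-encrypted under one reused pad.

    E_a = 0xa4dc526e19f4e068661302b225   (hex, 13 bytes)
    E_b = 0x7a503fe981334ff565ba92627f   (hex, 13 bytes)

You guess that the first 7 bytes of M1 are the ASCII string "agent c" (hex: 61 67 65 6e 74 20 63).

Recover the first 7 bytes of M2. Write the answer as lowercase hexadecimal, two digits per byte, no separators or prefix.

bfeb08e9ece7cc

First, E_a ⊕ E_b = (M1 ⊕ K) ⊕ (M2 ⊕ K) = M1 ⊕ M2, so the key drops out. Then M2 = (M1 ⊕ M2) ⊕ M1 over the first 7 bytes.
byte 0: (a4 ^ 7a) ^ 61 = de ^ 61 = bf
byte 1: (dc ^ 50) ^ 67 = 8c ^ 67 = eb
byte 2: (52 ^ 3f) ^ 65 = 6d ^ 65 = 08
byte 3: (6e ^ e9) ^ 6e = 87 ^ 6e = e9
byte 4: (19 ^ 81) ^ 74 = 98 ^ 74 = ec
byte 5: (f4 ^ 33) ^ 20 = c7 ^ 20 = e7
byte 6: (e0 ^ 4f) ^ 63 = af ^ 63 = cc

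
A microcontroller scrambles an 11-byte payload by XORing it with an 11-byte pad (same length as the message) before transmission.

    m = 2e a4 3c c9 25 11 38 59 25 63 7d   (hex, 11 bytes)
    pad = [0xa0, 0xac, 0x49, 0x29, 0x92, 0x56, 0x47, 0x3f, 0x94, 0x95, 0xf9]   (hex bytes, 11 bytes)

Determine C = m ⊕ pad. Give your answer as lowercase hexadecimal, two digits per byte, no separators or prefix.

8e0875e0b7477f66b1f684

XOR is its own inverse, so applying the key byte-wise gives the result directly.
2e XOR a0 = 8e
a4 XOR ac = 08
3c XOR 49 = 75
c9 XOR 29 = e0
25 XOR 92 = b7
11 XOR 56 = 47
38 XOR 47 = 7f
59 XOR 3f = 66
25 XOR 94 = b1
63 XOR 95 = f6
7d XOR f9 = 84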